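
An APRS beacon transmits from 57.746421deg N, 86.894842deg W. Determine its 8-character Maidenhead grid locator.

EO67nr29

Add 180° to longitude and 90° to latitude: 93.10516, 147.74642.
Field: 93.10516/20 → 4 → E, 147.74642/10 → 14 → O; chars EO.
Square: 13.10516/2 → 6, 7.74642/1 → 7; chars 67.
Subsquare: 1.10516/0.0833333 → 13 → n, 0.74642/0.0416667 → 17 → r; chars nr.
Extended square: 0.02182/0.00833333 → 2, 0.03809/0.00416667 → 9; chars 29.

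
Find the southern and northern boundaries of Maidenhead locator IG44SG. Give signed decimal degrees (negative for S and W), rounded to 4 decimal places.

-25.7500, -25.7083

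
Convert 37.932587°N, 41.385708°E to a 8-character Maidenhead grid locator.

LM07qw63

Offset from 180°W / 90°S: lon 221.38571°, lat 127.93259°.
Field (20°×10°, letters A–R): lon ⌊221.38571/20⌋ = 11 → L; lat ⌊127.93259/10⌋ = 12 → M.
Square (2°×1°, digits 0–9): lon ⌊1.38571/2⌋ = 0; lat ⌊7.93259/1⌋ = 7.
Subsquare (5′×2.5′, letters a–x): lon ⌊1.38571/0.0833333⌋ = 16 → q; lat ⌊0.93259/0.0416667⌋ = 22 → w.
Extended square (30″×15″, digits 0–9): lon ⌊0.05237/0.00833333⌋ = 6; lat ⌊0.01592/0.00416667⌋ = 3.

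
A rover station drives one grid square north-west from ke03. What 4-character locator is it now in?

JE94

Longitude square 0; −1 → -1, wraps to 9, carry into field.
Longitude field K = 10; −1 → 9 = J.
Latitude square 3; +1 → 4.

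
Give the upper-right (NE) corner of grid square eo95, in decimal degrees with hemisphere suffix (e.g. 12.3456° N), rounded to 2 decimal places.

Field E=4, O=14: +4·20° lon, +14·10° lat → SW at lon -100°, lat 50°.
Square 9, 5: +9·2° lon, +5·1° lat → SW at lon -82°, lat 55°.
Cell spans 2° lon × 1° lat. NE corner is SW corner plus one full cell.
latitude 56.00° N, longitude 80.00° W.

56.00° N, 80.00° W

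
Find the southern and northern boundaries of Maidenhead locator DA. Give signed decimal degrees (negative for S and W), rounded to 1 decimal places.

-90.0, -80.0

Field D=3, A=0: +3·20° lon, +0·10° lat → SW at lon -120°, lat -90°.
Cell spans 20° lon × 10° lat.
south -90.0, north -80.0.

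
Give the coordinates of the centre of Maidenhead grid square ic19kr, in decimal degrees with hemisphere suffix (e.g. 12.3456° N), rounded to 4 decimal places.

Field I=8, C=2: +8·20° lon, +2·10° lat → SW at lon -20°, lat -70°.
Square 1, 9: +1·2° lon, +9·1° lat → SW at lon -18°, lat -61°.
Subsquare k=10, r=17: +10·0.0833333° lon, +17·0.0416667° lat → SW at lon -17.1667°, lat -60.2917°.
Cell spans 0.0833333° lon × 0.0416667° lat. Centre is SW corner plus half of each.
latitude 60.2708° S, longitude 17.1250° W.

60.2708° S, 17.1250° W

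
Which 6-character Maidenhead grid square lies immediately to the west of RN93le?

Longitude subsquare l = 11; −1 → 10 = k.
The latitude characters are unchanged.

RN93ke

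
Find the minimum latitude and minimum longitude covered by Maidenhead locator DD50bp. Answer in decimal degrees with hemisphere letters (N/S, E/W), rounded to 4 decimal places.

Field D=3, D=3: +3·20° lon, +3·10° lat → SW at lon -120°, lat -60°.
Square 5, 0: +5·2° lon, +0·1° lat → SW at lon -110°, lat -60°.
Subsquare b=1, p=15: +1·0.0833333° lon, +15·0.0416667° lat → SW at lon -109.917°, lat -59.375°.
latitude 59.3750° S, longitude 109.9167° W.

59.3750° S, 109.9167° W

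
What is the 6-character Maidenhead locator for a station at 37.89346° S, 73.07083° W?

Offset from 180°W / 90°S: lon 106.9292°, lat 52.1065°.
Field: lon ⌊106.9292/20⌋ = 5 → F; lat ⌊52.1065/10⌋ = 5 → F.
Square: lon ⌊6.9292/2⌋ = 3; lat ⌊2.1065/1⌋ = 2.
Subsquare: lon ⌊0.9292/0.0833333⌋ = 11 → l; lat ⌊0.1065/0.0416667⌋ = 2 → c.

FF32lc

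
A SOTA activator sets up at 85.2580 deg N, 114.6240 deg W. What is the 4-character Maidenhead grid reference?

Offset from 180°W / 90°S: lon 65.38°, lat 175.26°.
Field: 65.38/20 → 3 → D, 175.26/10 → 17 → R; chars DR.
Square: 5.38/2 → 2, 5.26/1 → 5; chars 25.

DR25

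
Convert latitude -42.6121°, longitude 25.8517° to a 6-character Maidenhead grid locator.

Offset from 180°W / 90°S: lon 205.8517°, lat 47.3879°.
Field: lon ⌊205.8517/20⌋ = 10 → K; lat ⌊47.3879/10⌋ = 4 → E.
Square: lon ⌊5.8517/2⌋ = 2; lat ⌊7.3879/1⌋ = 7.
Subsquare: lon ⌊1.8517/0.0833333⌋ = 22 → w; lat ⌊0.3879/0.0416667⌋ = 9 → j.

KE27wj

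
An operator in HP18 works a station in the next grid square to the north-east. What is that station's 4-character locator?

HP29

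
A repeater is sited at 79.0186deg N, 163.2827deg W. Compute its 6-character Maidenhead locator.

AQ89ia

Add 180° to longitude and 90° to latitude: 16.7173, 169.0186.
Field: lon ⌊16.7173/20⌋ = 0 → A; lat ⌊169.0186/10⌋ = 16 → Q.
Square: lon ⌊16.7173/2⌋ = 8; lat ⌊9.0186/1⌋ = 9.
Subsquare: lon ⌊0.7173/0.0833333⌋ = 8 → i; lat ⌊0.0186/0.0416667⌋ = 0 → a.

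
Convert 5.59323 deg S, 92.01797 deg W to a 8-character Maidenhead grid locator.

Offset from 180°W / 90°S: lon 87.98203°, lat 84.40677°.
Field: 87.98203/20 → 4 → E, 84.40677/10 → 8 → I; chars EI.
Square: 7.98203/2 → 3, 4.40677/1 → 4; chars 34.
Subsquare: 1.98203/0.0833333 → 23 → x, 0.40677/0.0416667 → 9 → j; chars xj.
Extended square: 0.06536/0.00833333 → 7, 0.03177/0.00416667 → 7; chars 77.

EI34xj77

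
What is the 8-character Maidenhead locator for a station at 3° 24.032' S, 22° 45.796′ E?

Add 180° to longitude and 90° to latitude: 202.76327, 86.59947.
Field: 202.76327/20 → 10 → K, 86.59947/10 → 8 → I; chars KI.
Square: 2.76327/2 → 1, 6.59947/1 → 6; chars 16.
Subsquare: 0.76327/0.0833333 → 9 → j, 0.59947/0.0416667 → 14 → o; chars jo.
Extended square: 0.01327/0.00833333 → 1, 0.01613/0.00416667 → 3; chars 13.

KI16jo13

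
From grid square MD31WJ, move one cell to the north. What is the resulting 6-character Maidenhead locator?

Latitude subsquare j = 9; +1 → 10 = k.
The longitude characters are unchanged.

MD31wk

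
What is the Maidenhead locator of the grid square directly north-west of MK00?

LK91

Longitude square 0; −1 → -1, wraps to 9, carry into field.
Longitude field M = 12; −1 → 11 = L.
Latitude square 0; +1 → 1.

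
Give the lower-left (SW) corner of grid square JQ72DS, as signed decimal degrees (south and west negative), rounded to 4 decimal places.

Field J=9, Q=16: +9·20° lon, +16·10° lat → SW at lon 0°, lat 70°.
Square 7, 2: +7·2° lon, +2·1° lat → SW at lon 14°, lat 72°.
Subsquare d=3, s=18: +3·0.0833333° lon, +18·0.0416667° lat → SW at lon 14.25°, lat 72.75°.
latitude 72.7500, longitude 14.2500.

72.7500, 14.2500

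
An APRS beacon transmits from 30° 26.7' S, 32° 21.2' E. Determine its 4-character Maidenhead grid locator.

KF69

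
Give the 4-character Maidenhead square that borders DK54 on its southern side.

Latitude square 4; −1 → 3.
The longitude characters are unchanged.

DK53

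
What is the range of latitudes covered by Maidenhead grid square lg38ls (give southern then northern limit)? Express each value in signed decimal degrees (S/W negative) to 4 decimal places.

Field L=11, G=6: +11·20° lon, +6·10° lat → SW at lon 40°, lat -30°.
Square 3, 8: +3·2° lon, +8·1° lat → SW at lon 46°, lat -22°.
Subsquare l=11, s=18: +11·0.0833333° lon, +18·0.0416667° lat → SW at lon 46.9167°, lat -21.25°.
Cell spans 0.0833333° lon × 0.0416667° lat.
south -21.2500, north -21.2083.

-21.2500, -21.2083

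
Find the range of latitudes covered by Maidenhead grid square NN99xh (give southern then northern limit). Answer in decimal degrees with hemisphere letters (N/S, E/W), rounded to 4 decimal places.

49.2917° N, 49.3333° N

Field N=13, N=13: +13·20° lon, +13·10° lat → SW at lon 80°, lat 40°.
Square 9, 9: +9·2° lon, +9·1° lat → SW at lon 98°, lat 49°.
Subsquare x=23, h=7: +23·0.0833333° lon, +7·0.0416667° lat → SW at lon 99.9167°, lat 49.2917°.
Cell spans 0.0833333° lon × 0.0416667° lat.
south 49.2917° N, north 49.3333° N.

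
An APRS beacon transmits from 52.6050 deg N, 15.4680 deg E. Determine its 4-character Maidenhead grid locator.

JO72

Shift to the Maidenhead origin (180°W, 90°S): lon 195.47, lat 142.60.
Field (20°×10°, letters A–R): 195.47/20 → 9 → J, 142.60/10 → 14 → O; chars JO.
Square (2°×1°, digits 0–9): 15.47/2 → 7, 2.60/1 → 2; chars 72.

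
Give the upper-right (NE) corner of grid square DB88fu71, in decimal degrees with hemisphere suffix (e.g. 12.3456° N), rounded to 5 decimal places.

Field D=3, B=1: +3·20° lon, +1·10° lat → SW at lon -120°, lat -80°.
Square 8, 8: +8·2° lon, +8·1° lat → SW at lon -104°, lat -72°.
Subsquare f=5, u=20: +5·0.0833333° lon, +20·0.0416667° lat → SW at lon -103.583°, lat -71.1667°.
Extended square 7, 1: +7·0.00833333° lon, +1·0.00416667° lat → SW at lon -103.525°, lat -71.1625°.
Cell spans 0.00833333° lon × 0.00416667° lat. NE corner is SW corner plus one full cell.
latitude 71.15833° S, longitude 103.51667° W.

71.15833° S, 103.51667° W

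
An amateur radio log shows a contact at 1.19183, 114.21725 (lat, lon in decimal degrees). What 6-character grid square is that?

Offset from 180°W / 90°S: lon 294.2173°, lat 91.1918°.
Field: 294.2173/20 → 14 → O, 91.1918/10 → 9 → J; chars OJ.
Square: 14.2173/2 → 7, 1.1918/1 → 1; chars 71.
Subsquare: 0.2173/0.0833333 → 2 → c, 0.1918/0.0416667 → 4 → e; chars ce.

OJ71ce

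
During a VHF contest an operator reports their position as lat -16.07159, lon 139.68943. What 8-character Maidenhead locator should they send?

PH93uw22

Offset from 180°W / 90°S: lon 319.68943°, lat 73.92841°.
Field (20°×10°, letters A–R): 319.68943/20 → 15 → P, 73.92841/10 → 7 → H; chars PH.
Square (2°×1°, digits 0–9): 19.68943/2 → 9, 3.92841/1 → 3; chars 93.
Subsquare (5′×2.5′, letters a–x): 1.68943/0.0833333 → 20 → u, 0.92841/0.0416667 → 22 → w; chars uw.
Extended square (30″×15″, digits 0–9): 0.02276/0.00833333 → 2, 0.01174/0.00416667 → 2; chars 22.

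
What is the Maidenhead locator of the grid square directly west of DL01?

Longitude square 0; −1 → -1, wraps to 9, carry into field.
Longitude field D = 3; −1 → 2 = C.
The latitude characters are unchanged.

CL91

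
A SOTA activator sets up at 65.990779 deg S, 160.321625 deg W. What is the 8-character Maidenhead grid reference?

Offset from 180°W / 90°S: lon 19.67837°, lat 24.00922°.
Field: lon ⌊19.67837/20⌋ = 0 → A; lat ⌊24.00922/10⌋ = 2 → C.
Square: lon ⌊19.67837/2⌋ = 9; lat ⌊4.00922/1⌋ = 4.
Subsquare: lon ⌊1.67837/0.0833333⌋ = 20 → u; lat ⌊0.00922/0.0416667⌋ = 0 → a.
Extended square: lon ⌊0.01171/0.00833333⌋ = 1; lat ⌊0.00922/0.00416667⌋ = 2.

AC94ua12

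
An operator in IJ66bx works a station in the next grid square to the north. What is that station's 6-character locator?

IJ67ba

Latitude subsquare x = 23; +1 → 24, wraps to 0 = a, carry into square.
Latitude square 6; +1 → 7.
The longitude characters are unchanged.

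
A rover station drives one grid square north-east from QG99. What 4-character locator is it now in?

Longitude square 9; +1 → 10, wraps to 0, carry into field.
Longitude field Q = 16; +1 → 17 = R.
Latitude square 9; +1 → 10, wraps to 0, carry into field.
Latitude field G = 6; +1 → 7 = H.

RH00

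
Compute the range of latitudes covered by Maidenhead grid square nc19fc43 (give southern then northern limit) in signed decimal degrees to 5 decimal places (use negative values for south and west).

Field N=13, C=2: +13·20° lon, +2·10° lat → SW at lon 80°, lat -70°.
Square 1, 9: +1·2° lon, +9·1° lat → SW at lon 82°, lat -61°.
Subsquare f=5, c=2: +5·0.0833333° lon, +2·0.0416667° lat → SW at lon 82.4167°, lat -60.9167°.
Extended square 4, 3: +4·0.00833333° lon, +3·0.00416667° lat → SW at lon 82.45°, lat -60.9042°.
Cell spans 0.00833333° lon × 0.00416667° lat.
south -60.90417, north -60.90000.

-60.90417, -60.90000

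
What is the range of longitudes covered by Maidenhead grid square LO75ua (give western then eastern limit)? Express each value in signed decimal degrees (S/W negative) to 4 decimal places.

Field L=11, O=14: +11·20° lon, +14·10° lat → SW at lon 40°, lat 50°.
Square 7, 5: +7·2° lon, +5·1° lat → SW at lon 54°, lat 55°.
Subsquare u=20, a=0: +20·0.0833333° lon, +0·0.0416667° lat → SW at lon 55.6667°, lat 55°.
Cell spans 0.0833333° lon × 0.0416667° lat.
west 55.6667, east 55.7500.

55.6667, 55.7500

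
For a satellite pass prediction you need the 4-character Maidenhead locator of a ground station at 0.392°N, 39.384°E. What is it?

KJ90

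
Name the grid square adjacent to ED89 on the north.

EE80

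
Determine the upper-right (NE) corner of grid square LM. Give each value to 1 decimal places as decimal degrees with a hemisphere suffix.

40.0° N, 60.0° E

Field L=11, M=12: +11·20° lon, +12·10° lat → SW at lon 40°, lat 30°.
Cell spans 20° lon × 10° lat. NE corner is SW corner plus one full cell.
latitude 40.0° N, longitude 60.0° E.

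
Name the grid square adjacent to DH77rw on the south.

DH77rv

Latitude subsquare w = 22; −1 → 21 = v.
The longitude characters are unchanged.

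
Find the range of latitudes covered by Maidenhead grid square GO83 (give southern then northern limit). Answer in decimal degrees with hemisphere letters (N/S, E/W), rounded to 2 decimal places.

53.00° N, 54.00° N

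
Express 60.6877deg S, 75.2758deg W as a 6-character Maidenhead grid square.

FC29ih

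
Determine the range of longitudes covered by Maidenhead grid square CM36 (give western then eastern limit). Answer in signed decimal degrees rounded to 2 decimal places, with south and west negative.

Field C=2, M=12: +2·20° lon, +12·10° lat → SW at lon -140°, lat 30°.
Square 3, 6: +3·2° lon, +6·1° lat → SW at lon -134°, lat 36°.
Cell spans 2° lon × 1° lat.
west -134.00, east -132.00.

-134.00, -132.00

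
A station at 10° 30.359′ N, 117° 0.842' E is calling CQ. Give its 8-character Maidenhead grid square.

Offset from 180°W / 90°S: lon 297.01403°, lat 100.50598°.
Field (20°×10°, letters A–R): lon ⌊297.01403/20⌋ = 14 → O; lat ⌊100.50598/10⌋ = 10 → K.
Square (2°×1°, digits 0–9): lon ⌊17.01403/2⌋ = 8; lat ⌊0.50598/1⌋ = 0.
Subsquare (5′×2.5′, letters a–x): lon ⌊1.01403/0.0833333⌋ = 12 → m; lat ⌊0.50598/0.0416667⌋ = 12 → m.
Extended square (30″×15″, digits 0–9): lon ⌊0.01403/0.00833333⌋ = 1; lat ⌊0.00598/0.00416667⌋ = 1.

OK80mm11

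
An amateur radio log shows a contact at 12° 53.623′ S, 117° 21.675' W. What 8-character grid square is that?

Add 180° to longitude and 90° to latitude: 62.63875, 77.10628.
Field (20°×10°, letters A–R): lon ⌊62.63875/20⌋ = 3 → D; lat ⌊77.10628/10⌋ = 7 → H.
Square (2°×1°, digits 0–9): lon ⌊2.63875/2⌋ = 1; lat ⌊7.10628/1⌋ = 7.
Subsquare (5′×2.5′, letters a–x): lon ⌊0.63875/0.0833333⌋ = 7 → h; lat ⌊0.10628/0.0416667⌋ = 2 → c.
Extended square (30″×15″, digits 0–9): lon ⌊0.05542/0.00833333⌋ = 6; lat ⌊0.02295/0.00416667⌋ = 5.

DH17hc65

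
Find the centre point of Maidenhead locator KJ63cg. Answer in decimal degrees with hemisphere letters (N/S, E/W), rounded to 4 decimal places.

Field K=10, J=9: +10·20° lon, +9·10° lat → SW at lon 20°, lat 0°.
Square 6, 3: +6·2° lon, +3·1° lat → SW at lon 32°, lat 3°.
Subsquare c=2, g=6: +2·0.0833333° lon, +6·0.0416667° lat → SW at lon 32.1667°, lat 3.25°.
Cell spans 0.0833333° lon × 0.0416667° lat. Centre is SW corner plus half of each.
latitude 3.2708° N, longitude 32.2083° E.

3.2708° N, 32.2083° E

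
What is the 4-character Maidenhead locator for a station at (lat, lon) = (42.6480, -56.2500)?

Offset from 180°W / 90°S: lon 123.75°, lat 132.65°.
Field: 123.75/20 → 6 → G, 132.65/10 → 13 → N; chars GN.
Square: 3.75/2 → 1, 2.65/1 → 2; chars 12.

GN12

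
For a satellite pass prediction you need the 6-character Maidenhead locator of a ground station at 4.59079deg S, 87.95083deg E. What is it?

Add 180° to longitude and 90° to latitude: 267.9508, 85.4092.
Field: 267.9508/20 → 13 → N, 85.4092/10 → 8 → I; chars NI.
Square: 7.9508/2 → 3, 5.4092/1 → 5; chars 35.
Subsquare: 1.9508/0.0833333 → 23 → x, 0.4092/0.0416667 → 9 → j; chars xj.

NI35xj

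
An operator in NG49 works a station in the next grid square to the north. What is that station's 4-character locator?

NH40

Latitude square 9; +1 → 10, wraps to 0, carry into field.
Latitude field G = 6; +1 → 7 = H.
The longitude characters are unchanged.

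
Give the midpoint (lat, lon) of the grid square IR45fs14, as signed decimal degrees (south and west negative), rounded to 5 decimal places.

85.76875, -11.57083

Field I=8, R=17: +8·20° lon, +17·10° lat → SW at lon -20°, lat 80°.
Square 4, 5: +4·2° lon, +5·1° lat → SW at lon -12°, lat 85°.
Subsquare f=5, s=18: +5·0.0833333° lon, +18·0.0416667° lat → SW at lon -11.5833°, lat 85.75°.
Extended square 1, 4: +1·0.00833333° lon, +4·0.00416667° lat → SW at lon -11.575°, lat 85.7667°.
Cell spans 0.00833333° lon × 0.00416667° lat. Centre is SW corner plus half of each.
latitude 85.76875, longitude -11.57083.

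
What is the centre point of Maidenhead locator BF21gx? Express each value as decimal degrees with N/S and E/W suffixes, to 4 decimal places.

Field B=1, F=5: +1·20° lon, +5·10° lat → SW at lon -160°, lat -40°.
Square 2, 1: +2·2° lon, +1·1° lat → SW at lon -156°, lat -39°.
Subsquare g=6, x=23: +6·0.0833333° lon, +23·0.0416667° lat → SW at lon -155.5°, lat -38.0417°.
Cell spans 0.0833333° lon × 0.0416667° lat. Centre is SW corner plus half of each.
latitude 38.0208° S, longitude 155.4583° W.

38.0208° S, 155.4583° W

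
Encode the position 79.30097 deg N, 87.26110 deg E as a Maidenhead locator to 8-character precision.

Offset from 180°W / 90°S: lon 267.26110°, lat 169.30097°.
Field: 267.26110/20 → 13 → N, 169.30097/10 → 16 → Q; chars NQ.
Square: 7.26110/2 → 3, 9.30097/1 → 9; chars 39.
Subsquare: 1.26110/0.0833333 → 15 → p, 0.30097/0.0416667 → 7 → h; chars ph.
Extended square: 0.01110/0.00833333 → 1, 0.00930/0.00416667 → 2; chars 12.

NQ39ph12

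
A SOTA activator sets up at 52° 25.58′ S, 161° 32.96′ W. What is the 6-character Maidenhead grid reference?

AD97fn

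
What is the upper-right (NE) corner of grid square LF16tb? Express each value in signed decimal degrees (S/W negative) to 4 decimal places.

Field L=11, F=5: +11·20° lon, +5·10° lat → SW at lon 40°, lat -40°.
Square 1, 6: +1·2° lon, +6·1° lat → SW at lon 42°, lat -34°.
Subsquare t=19, b=1: +19·0.0833333° lon, +1·0.0416667° lat → SW at lon 43.5833°, lat -33.9583°.
Cell spans 0.0833333° lon × 0.0416667° lat. NE corner is SW corner plus one full cell.
latitude -33.9167, longitude 43.6667.

-33.9167, 43.6667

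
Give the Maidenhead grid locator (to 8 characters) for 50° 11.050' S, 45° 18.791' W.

Add 180° to longitude and 90° to latitude: 134.68682, 39.81583.
Field: 134.68682/20 → 6 → G, 39.81583/10 → 3 → D; chars GD.
Square: 14.68682/2 → 7, 9.81583/1 → 9; chars 79.
Subsquare: 0.68682/0.0833333 → 8 → i, 0.81583/0.0416667 → 19 → t; chars it.
Extended square: 0.02015/0.00833333 → 2, 0.02417/0.00416667 → 5; chars 25.

GD79it25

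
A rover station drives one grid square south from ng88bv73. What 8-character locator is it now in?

Latitude extended square 3; −1 → 2.
The longitude characters are unchanged.

NG88bv72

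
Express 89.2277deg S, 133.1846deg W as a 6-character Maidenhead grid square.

Add 180° to longitude and 90° to latitude: 46.8154, 0.7723.
Field (20°×10°, letters A–R): lon ⌊46.8154/20⌋ = 2 → C; lat ⌊0.7723/10⌋ = 0 → A.
Square (2°×1°, digits 0–9): lon ⌊6.8154/2⌋ = 3; lat ⌊0.7723/1⌋ = 0.
Subsquare (5′×2.5′, letters a–x): lon ⌊0.8154/0.0833333⌋ = 9 → j; lat ⌊0.7723/0.0416667⌋ = 18 → s.

CA30js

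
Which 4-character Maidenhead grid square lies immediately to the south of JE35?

JE34

Latitude square 5; −1 → 4.
The longitude characters are unchanged.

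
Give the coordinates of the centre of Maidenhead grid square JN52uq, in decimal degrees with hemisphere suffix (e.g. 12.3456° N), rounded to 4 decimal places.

42.6875° N, 11.7083° E

Field J=9, N=13: +9·20° lon, +13·10° lat → SW at lon 0°, lat 40°.
Square 5, 2: +5·2° lon, +2·1° lat → SW at lon 10°, lat 42°.
Subsquare u=20, q=16: +20·0.0833333° lon, +16·0.0416667° lat → SW at lon 11.6667°, lat 42.6667°.
Cell spans 0.0833333° lon × 0.0416667° lat. Centre is SW corner plus half of each.
latitude 42.6875° N, longitude 11.7083° E.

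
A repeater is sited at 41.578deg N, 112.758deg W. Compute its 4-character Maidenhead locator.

DN31

Add 180° to longitude and 90° to latitude: 67.24, 131.58.
Field (20°×10°, letters A–R): lon ⌊67.24/20⌋ = 3 → D; lat ⌊131.58/10⌋ = 13 → N.
Square (2°×1°, digits 0–9): lon ⌊7.24/2⌋ = 3; lat ⌊1.58/1⌋ = 1.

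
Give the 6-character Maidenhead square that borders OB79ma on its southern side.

OB78mx

Latitude subsquare a = 0; −1 → -1, wraps to 23 = x, carry into square.
Latitude square 9; −1 → 8.
The longitude characters are unchanged.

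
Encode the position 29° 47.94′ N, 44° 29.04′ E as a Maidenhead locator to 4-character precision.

LL29

Shift to the Maidenhead origin (180°W, 90°S): lon 224.48, lat 119.80.
Field (20°×10°, letters A–R): lon ⌊224.48/20⌋ = 11 → L; lat ⌊119.80/10⌋ = 11 → L.
Square (2°×1°, digits 0–9): lon ⌊4.48/2⌋ = 2; lat ⌊9.80/1⌋ = 9.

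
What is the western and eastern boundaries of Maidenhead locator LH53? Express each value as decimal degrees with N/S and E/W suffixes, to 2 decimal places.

50.00° E, 52.00° E

Field L=11, H=7: +11·20° lon, +7·10° lat → SW at lon 40°, lat -20°.
Square 5, 3: +5·2° lon, +3·1° lat → SW at lon 50°, lat -17°.
Cell spans 2° lon × 1° lat.
west 50.00° E, east 52.00° E.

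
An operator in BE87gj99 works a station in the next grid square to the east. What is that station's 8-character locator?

Longitude extended square 9; +1 → 10, wraps to 0, carry into subsquare.
Longitude subsquare g = 6; +1 → 7 = h.
The latitude characters are unchanged.

BE87hj09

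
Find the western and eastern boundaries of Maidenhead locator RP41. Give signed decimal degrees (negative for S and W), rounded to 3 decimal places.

Field R=17, P=15: +17·20° lon, +15·10° lat → SW at lon 160°, lat 60°.
Square 4, 1: +4·2° lon, +1·1° lat → SW at lon 168°, lat 61°.
Cell spans 2° lon × 1° lat.
west 168.000, east 170.000.

168.000, 170.000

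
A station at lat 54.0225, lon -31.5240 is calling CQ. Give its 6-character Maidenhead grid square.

HO44fa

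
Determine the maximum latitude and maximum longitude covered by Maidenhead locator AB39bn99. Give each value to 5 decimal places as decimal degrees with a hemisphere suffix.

70.41667° S, 173.83333° W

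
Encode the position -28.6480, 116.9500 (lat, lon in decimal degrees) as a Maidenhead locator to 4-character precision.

Add 180° to longitude and 90° to latitude: 296.95, 61.35.
Field: 296.95/20 → 14 → O, 61.35/10 → 6 → G; chars OG.
Square: 16.95/2 → 8, 1.35/1 → 1; chars 81.

OG81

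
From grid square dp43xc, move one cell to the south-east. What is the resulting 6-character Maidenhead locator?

Longitude subsquare x = 23; +1 → 24, wraps to 0 = a, carry into square.
Longitude square 4; +1 → 5.
Latitude subsquare c = 2; −1 → 1 = b.

DP53ab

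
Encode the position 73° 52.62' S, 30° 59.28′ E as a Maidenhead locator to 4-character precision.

Offset from 180°W / 90°S: lon 210.99°, lat 16.12°.
Field: 210.99/20 → 10 → K, 16.12/10 → 1 → B; chars KB.
Square: 10.99/2 → 5, 6.12/1 → 6; chars 56.

KB56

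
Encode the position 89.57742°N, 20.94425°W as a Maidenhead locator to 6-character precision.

HR99mn

Offset from 180°W / 90°S: lon 159.0557°, lat 179.5774°.
Field: lon ⌊159.0557/20⌋ = 7 → H; lat ⌊179.5774/10⌋ = 17 → R.
Square: lon ⌊19.0557/2⌋ = 9; lat ⌊9.5774/1⌋ = 9.
Subsquare: lon ⌊1.0557/0.0833333⌋ = 12 → m; lat ⌊0.5774/0.0416667⌋ = 13 → n.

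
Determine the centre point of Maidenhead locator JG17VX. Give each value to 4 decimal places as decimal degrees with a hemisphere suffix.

22.0208° S, 3.7917° E

Field J=9, G=6: +9·20° lon, +6·10° lat → SW at lon 0°, lat -30°.
Square 1, 7: +1·2° lon, +7·1° lat → SW at lon 2°, lat -23°.
Subsquare v=21, x=23: +21·0.0833333° lon, +23·0.0416667° lat → SW at lon 3.75°, lat -22.0417°.
Cell spans 0.0833333° lon × 0.0416667° lat. Centre is SW corner plus half of each.
latitude 22.0208° S, longitude 3.7917° E.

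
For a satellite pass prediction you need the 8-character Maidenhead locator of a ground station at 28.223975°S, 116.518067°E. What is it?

OG81gs26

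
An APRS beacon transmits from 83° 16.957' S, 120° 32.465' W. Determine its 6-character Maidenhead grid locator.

Offset from 180°W / 90°S: lon 59.4589°, lat 6.7174°.
Field (20°×10°, letters A–R): lon ⌊59.4589/20⌋ = 2 → C; lat ⌊6.7174/10⌋ = 0 → A.
Square (2°×1°, digits 0–9): lon ⌊19.4589/2⌋ = 9; lat ⌊6.7174/1⌋ = 6.
Subsquare (5′×2.5′, letters a–x): lon ⌊1.4589/0.0833333⌋ = 17 → r; lat ⌊0.7174/0.0416667⌋ = 17 → r.

CA96rr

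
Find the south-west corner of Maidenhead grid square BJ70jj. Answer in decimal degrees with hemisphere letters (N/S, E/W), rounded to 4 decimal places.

0.3750° N, 145.2500° W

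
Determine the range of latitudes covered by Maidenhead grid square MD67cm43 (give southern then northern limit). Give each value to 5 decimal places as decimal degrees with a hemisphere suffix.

52.48750° S, 52.48333° S

Field M=12, D=3: +12·20° lon, +3·10° lat → SW at lon 60°, lat -60°.
Square 6, 7: +6·2° lon, +7·1° lat → SW at lon 72°, lat -53°.
Subsquare c=2, m=12: +2·0.0833333° lon, +12·0.0416667° lat → SW at lon 72.1667°, lat -52.5°.
Extended square 4, 3: +4·0.00833333° lon, +3·0.00416667° lat → SW at lon 72.2°, lat -52.4875°.
Cell spans 0.00833333° lon × 0.00416667° lat.
south 52.48750° S, north 52.48333° S.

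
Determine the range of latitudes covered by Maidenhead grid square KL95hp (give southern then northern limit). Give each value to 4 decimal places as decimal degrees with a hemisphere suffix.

25.6250° N, 25.6667° N

Field K=10, L=11: +10·20° lon, +11·10° lat → SW at lon 20°, lat 20°.
Square 9, 5: +9·2° lon, +5·1° lat → SW at lon 38°, lat 25°.
Subsquare h=7, p=15: +7·0.0833333° lon, +15·0.0416667° lat → SW at lon 38.5833°, lat 25.625°.
Cell spans 0.0833333° lon × 0.0416667° lat.
south 25.6250° N, north 25.6667° N.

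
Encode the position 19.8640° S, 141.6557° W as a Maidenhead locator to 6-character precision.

Add 180° to longitude and 90° to latitude: 38.3443, 70.1360.
Field: lon ⌊38.3443/20⌋ = 1 → B; lat ⌊70.1360/10⌋ = 7 → H.
Square: lon ⌊18.3443/2⌋ = 9; lat ⌊0.1360/1⌋ = 0.
Subsquare: lon ⌊0.3443/0.0833333⌋ = 4 → e; lat ⌊0.1360/0.0416667⌋ = 3 → d.

BH90ed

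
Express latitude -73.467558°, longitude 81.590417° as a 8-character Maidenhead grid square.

Shift to the Maidenhead origin (180°W, 90°S): lon 261.59042, lat 16.53244.
Field (20°×10°, letters A–R): 261.59042/20 → 13 → N, 16.53244/10 → 1 → B; chars NB.
Square (2°×1°, digits 0–9): 1.59042/2 → 0, 6.53244/1 → 6; chars 06.
Subsquare (5′×2.5′, letters a–x): 1.59042/0.0833333 → 19 → t, 0.53244/0.0416667 → 12 → m; chars tm.
Extended square (30″×15″, digits 0–9): 0.00708/0.00833333 → 0, 0.03244/0.00416667 → 7; chars 07.

NB06tm07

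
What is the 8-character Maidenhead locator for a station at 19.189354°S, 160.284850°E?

Add 180° to longitude and 90° to latitude: 340.28485, 70.81065.
Field (20°×10°, letters A–R): 340.28485/20 → 17 → R, 70.81065/10 → 7 → H; chars RH.
Square (2°×1°, digits 0–9): 0.28485/2 → 0, 0.81065/1 → 0; chars 00.
Subsquare (5′×2.5′, letters a–x): 0.28485/0.0833333 → 3 → d, 0.81065/0.0416667 → 19 → t; chars dt.
Extended square (30″×15″, digits 0–9): 0.03485/0.00833333 → 4, 0.01898/0.00416667 → 4; chars 44.

RH00dt44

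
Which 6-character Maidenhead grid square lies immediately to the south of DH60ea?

Latitude subsquare a = 0; −1 → -1, wraps to 23 = x, carry into square.
Latitude square 0; −1 → -1, wraps to 9, carry into field.
Latitude field H = 7; −1 → 6 = G.
The longitude characters are unchanged.

DG69ex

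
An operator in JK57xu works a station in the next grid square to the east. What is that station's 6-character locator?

JK67au

Longitude subsquare x = 23; +1 → 24, wraps to 0 = a, carry into square.
Longitude square 5; +1 → 6.
The latitude characters are unchanged.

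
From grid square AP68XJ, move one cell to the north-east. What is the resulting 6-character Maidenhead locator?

AP78ak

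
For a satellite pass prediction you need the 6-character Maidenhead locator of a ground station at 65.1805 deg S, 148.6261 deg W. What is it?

Add 180° to longitude and 90° to latitude: 31.3739, 24.8195.
Field (20°×10°, letters A–R): lon ⌊31.3739/20⌋ = 1 → B; lat ⌊24.8195/10⌋ = 2 → C.
Square (2°×1°, digits 0–9): lon ⌊11.3739/2⌋ = 5; lat ⌊4.8195/1⌋ = 4.
Subsquare (5′×2.5′, letters a–x): lon ⌊1.3739/0.0833333⌋ = 16 → q; lat ⌊0.8195/0.0416667⌋ = 19 → t.

BC54qt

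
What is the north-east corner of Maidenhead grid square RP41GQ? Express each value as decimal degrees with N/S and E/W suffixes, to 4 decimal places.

61.7083° N, 168.5833° E

Field R=17, P=15: +17·20° lon, +15·10° lat → SW at lon 160°, lat 60°.
Square 4, 1: +4·2° lon, +1·1° lat → SW at lon 168°, lat 61°.
Subsquare g=6, q=16: +6·0.0833333° lon, +16·0.0416667° lat → SW at lon 168.5°, lat 61.6667°.
Cell spans 0.0833333° lon × 0.0416667° lat. NE corner is SW corner plus one full cell.
latitude 61.7083° N, longitude 168.5833° E.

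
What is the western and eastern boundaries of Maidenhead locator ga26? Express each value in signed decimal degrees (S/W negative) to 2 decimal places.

Field G=6, A=0: +6·20° lon, +0·10° lat → SW at lon -60°, lat -90°.
Square 2, 6: +2·2° lon, +6·1° lat → SW at lon -56°, lat -84°.
Cell spans 2° lon × 1° lat.
west -56.00, east -54.00.

-56.00, -54.00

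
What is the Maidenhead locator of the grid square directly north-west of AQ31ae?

Longitude subsquare a = 0; −1 → -1, wraps to 23 = x, carry into square.
Longitude square 3; −1 → 2.
Latitude subsquare e = 4; +1 → 5 = f.

AQ21xf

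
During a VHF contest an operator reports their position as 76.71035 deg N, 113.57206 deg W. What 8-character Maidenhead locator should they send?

Shift to the Maidenhead origin (180°W, 90°S): lon 66.42794, lat 166.71035.
Field: 66.42794/20 → 3 → D, 166.71035/10 → 16 → Q; chars DQ.
Square: 6.42794/2 → 3, 6.71035/1 → 6; chars 36.
Subsquare: 0.42794/0.0833333 → 5 → f, 0.71035/0.0416667 → 17 → r; chars fr.
Extended square: 0.01127/0.00833333 → 1, 0.00202/0.00416667 → 0; chars 10.

DQ36fr10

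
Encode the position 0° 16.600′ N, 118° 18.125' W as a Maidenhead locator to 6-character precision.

DJ00ug

Add 180° to longitude and 90° to latitude: 61.6979, 90.2767.
Field: lon ⌊61.6979/20⌋ = 3 → D; lat ⌊90.2767/10⌋ = 9 → J.
Square: lon ⌊1.6979/2⌋ = 0; lat ⌊0.2767/1⌋ = 0.
Subsquare: lon ⌊1.6979/0.0833333⌋ = 20 → u; lat ⌊0.2767/0.0416667⌋ = 6 → g.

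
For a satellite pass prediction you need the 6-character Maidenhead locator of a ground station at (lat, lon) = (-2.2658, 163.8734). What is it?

Offset from 180°W / 90°S: lon 343.8734°, lat 87.7342°.
Field: 343.8734/20 → 17 → R, 87.7342/10 → 8 → I; chars RI.
Square: 3.8734/2 → 1, 7.7342/1 → 7; chars 17.
Subsquare: 1.8734/0.0833333 → 22 → w, 0.7342/0.0416667 → 17 → r; chars wr.

RI17wr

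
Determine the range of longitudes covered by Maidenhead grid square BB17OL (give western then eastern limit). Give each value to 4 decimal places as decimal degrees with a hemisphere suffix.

156.8333° W, 156.7500° W

Field B=1, B=1: +1·20° lon, +1·10° lat → SW at lon -160°, lat -80°.
Square 1, 7: +1·2° lon, +7·1° lat → SW at lon -158°, lat -73°.
Subsquare o=14, l=11: +14·0.0833333° lon, +11·0.0416667° lat → SW at lon -156.833°, lat -72.5417°.
Cell spans 0.0833333° lon × 0.0416667° lat.
west 156.8333° W, east 156.7500° W.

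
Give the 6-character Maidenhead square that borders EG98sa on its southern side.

EG97sx

Latitude subsquare a = 0; −1 → -1, wraps to 23 = x, carry into square.
Latitude square 8; −1 → 7.
The longitude characters are unchanged.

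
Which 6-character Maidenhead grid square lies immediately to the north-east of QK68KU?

Longitude subsquare k = 10; +1 → 11 = l.
Latitude subsquare u = 20; +1 → 21 = v.

QK68lv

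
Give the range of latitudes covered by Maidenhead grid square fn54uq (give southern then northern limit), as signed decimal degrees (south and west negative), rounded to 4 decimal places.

44.6667, 44.7083

Field F=5, N=13: +5·20° lon, +13·10° lat → SW at lon -80°, lat 40°.
Square 5, 4: +5·2° lon, +4·1° lat → SW at lon -70°, lat 44°.
Subsquare u=20, q=16: +20·0.0833333° lon, +16·0.0416667° lat → SW at lon -68.3333°, lat 44.6667°.
Cell spans 0.0833333° lon × 0.0416667° lat.
south 44.6667, north 44.7083.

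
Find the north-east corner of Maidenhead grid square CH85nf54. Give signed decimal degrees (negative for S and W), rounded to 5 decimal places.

-14.77083, -122.86667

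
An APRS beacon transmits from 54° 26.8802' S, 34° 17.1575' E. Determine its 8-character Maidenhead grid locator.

KD75dn42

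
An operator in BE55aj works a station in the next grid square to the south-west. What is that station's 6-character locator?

Longitude subsquare a = 0; −1 → -1, wraps to 23 = x, carry into square.
Longitude square 5; −1 → 4.
Latitude subsquare j = 9; −1 → 8 = i.

BE45xi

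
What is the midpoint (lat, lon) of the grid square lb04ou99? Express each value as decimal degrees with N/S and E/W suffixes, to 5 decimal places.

75.12708° S, 41.24583° E

Field L=11, B=1: +11·20° lon, +1·10° lat → SW at lon 40°, lat -80°.
Square 0, 4: +0·2° lon, +4·1° lat → SW at lon 40°, lat -76°.
Subsquare o=14, u=20: +14·0.0833333° lon, +20·0.0416667° lat → SW at lon 41.1667°, lat -75.1667°.
Extended square 9, 9: +9·0.00833333° lon, +9·0.00416667° lat → SW at lon 41.2417°, lat -75.1292°.
Cell spans 0.00833333° lon × 0.00416667° lat. Centre is SW corner plus half of each.
latitude 75.12708° S, longitude 41.24583° E.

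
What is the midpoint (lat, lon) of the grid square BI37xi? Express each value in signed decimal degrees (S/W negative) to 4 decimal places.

-2.6458, -152.0417

Field B=1, I=8: +1·20° lon, +8·10° lat → SW at lon -160°, lat -10°.
Square 3, 7: +3·2° lon, +7·1° lat → SW at lon -154°, lat -3°.
Subsquare x=23, i=8: +23·0.0833333° lon, +8·0.0416667° lat → SW at lon -152.083°, lat -2.66667°.
Cell spans 0.0833333° lon × 0.0416667° lat. Centre is SW corner plus half of each.
latitude -2.6458, longitude -152.0417.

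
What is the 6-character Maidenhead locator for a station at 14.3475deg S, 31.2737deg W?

HH45ip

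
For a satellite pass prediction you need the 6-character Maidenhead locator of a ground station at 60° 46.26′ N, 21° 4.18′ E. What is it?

KP00ms

Offset from 180°W / 90°S: lon 201.0697°, lat 150.7710°.
Field: 201.0697/20 → 10 → K, 150.7710/10 → 15 → P; chars KP.
Square: 1.0697/2 → 0, 0.7710/1 → 0; chars 00.
Subsquare: 1.0697/0.0833333 → 12 → m, 0.7710/0.0416667 → 18 → s; chars ms.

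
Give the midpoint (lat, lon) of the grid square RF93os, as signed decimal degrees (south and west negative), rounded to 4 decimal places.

-36.2292, 179.2083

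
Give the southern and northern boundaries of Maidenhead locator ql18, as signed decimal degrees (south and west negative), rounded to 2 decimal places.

28.00, 29.00

Field Q=16, L=11: +16·20° lon, +11·10° lat → SW at lon 140°, lat 20°.
Square 1, 8: +1·2° lon, +8·1° lat → SW at lon 142°, lat 28°.
Cell spans 2° lon × 1° lat.
south 28.00, north 29.00.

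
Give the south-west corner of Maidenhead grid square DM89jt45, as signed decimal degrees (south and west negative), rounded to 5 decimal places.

Field D=3, M=12: +3·20° lon, +12·10° lat → SW at lon -120°, lat 30°.
Square 8, 9: +8·2° lon, +9·1° lat → SW at lon -104°, lat 39°.
Subsquare j=9, t=19: +9·0.0833333° lon, +19·0.0416667° lat → SW at lon -103.25°, lat 39.7917°.
Extended square 4, 5: +4·0.00833333° lon, +5·0.00416667° lat → SW at lon -103.217°, lat 39.8125°.
latitude 39.81250, longitude -103.21667.

39.81250, -103.21667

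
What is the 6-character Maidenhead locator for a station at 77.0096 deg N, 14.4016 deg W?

IQ27ta

Shift to the Maidenhead origin (180°W, 90°S): lon 165.5984, lat 167.0096.
Field: 165.5984/20 → 8 → I, 167.0096/10 → 16 → Q; chars IQ.
Square: 5.5984/2 → 2, 7.0096/1 → 7; chars 27.
Subsquare: 1.5984/0.0833333 → 19 → t, 0.0096/0.0416667 → 0 → a; chars ta.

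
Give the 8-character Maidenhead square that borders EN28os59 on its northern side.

Latitude extended square 9; +1 → 10, wraps to 0, carry into subsquare.
Latitude subsquare s = 18; +1 → 19 = t.
The longitude characters are unchanged.

EN28ot50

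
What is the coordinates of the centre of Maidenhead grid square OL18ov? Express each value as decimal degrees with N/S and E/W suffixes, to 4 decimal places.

Field O=14, L=11: +14·20° lon, +11·10° lat → SW at lon 100°, lat 20°.
Square 1, 8: +1·2° lon, +8·1° lat → SW at lon 102°, lat 28°.
Subsquare o=14, v=21: +14·0.0833333° lon, +21·0.0416667° lat → SW at lon 103.167°, lat 28.875°.
Cell spans 0.0833333° lon × 0.0416667° lat. Centre is SW corner plus half of each.
latitude 28.8958° N, longitude 103.2083° E.

28.8958° N, 103.2083° E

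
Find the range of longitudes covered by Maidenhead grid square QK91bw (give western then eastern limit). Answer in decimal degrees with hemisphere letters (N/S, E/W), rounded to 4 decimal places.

158.0833° E, 158.1667° E

Field Q=16, K=10: +16·20° lon, +10·10° lat → SW at lon 140°, lat 10°.
Square 9, 1: +9·2° lon, +1·1° lat → SW at lon 158°, lat 11°.
Subsquare b=1, w=22: +1·0.0833333° lon, +22·0.0416667° lat → SW at lon 158.083°, lat 11.9167°.
Cell spans 0.0833333° lon × 0.0416667° lat.
west 158.0833° E, east 158.1667° E.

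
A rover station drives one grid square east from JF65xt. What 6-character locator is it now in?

Longitude subsquare x = 23; +1 → 24, wraps to 0 = a, carry into square.
Longitude square 6; +1 → 7.
The latitude characters are unchanged.

JF75at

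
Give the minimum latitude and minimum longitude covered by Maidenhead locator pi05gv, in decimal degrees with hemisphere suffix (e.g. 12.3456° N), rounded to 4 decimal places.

4.1250° S, 120.5000° E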